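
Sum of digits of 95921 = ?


9 + 5 + 9 + 2 + 1 = 26


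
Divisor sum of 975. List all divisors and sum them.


Divisors of 975: 1, 3, 5, 13, 15, 25, 39, 65, 75, 195, 325, 975
Sum = 1 + 3 + 5 + 13 + 15 + 25 + 39 + 65 + 75 + 195 + 325 + 975 = 1736

σ(975) = 1736


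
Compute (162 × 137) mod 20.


162 × 137 = 22194
22194 mod 20 = 14


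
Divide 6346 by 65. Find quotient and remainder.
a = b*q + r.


6346 = 65 * 97 + 41
Check: 6305 + 41 = 6346

q = 97, r = 41


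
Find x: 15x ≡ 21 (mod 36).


GCD(15, 36) = 3 divides 21
Divide: 5x ≡ 7 (mod 12)
x ≡ 11 (mod 12)


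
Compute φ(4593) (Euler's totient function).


4593 = 3 × 1531
Prime factors: 3, 1531
φ(4593) = 4593 × (1-1/3) × (1-1/1531)
= 4593 × 2/3 × 1530/1531 = 3060

φ(4593) = 3060


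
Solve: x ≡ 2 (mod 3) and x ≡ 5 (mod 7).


M = 3*7 = 21
M1 = M/3 = 7, M2 = M/7 = 3
M1^(-1) mod 3 = 1, M2^(-1) mod 7 = 5
x = 2*7*1 + 5*3*5 = 89
89 mod 21 = 5
Check: 5 mod 3 = 2 ✓, 5 mod 7 = 5 ✓

x ≡ 5 (mod 21)


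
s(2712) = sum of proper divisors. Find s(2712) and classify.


Proper divisors: 1, 2, 3, 4, 6, 8, 12, 24, 113, 226, 339, 452, 678, 904, 1356
Sum = 1 + 2 + 3 + 4 + 6 + 8 + 12 + 24 + 113 + 226 + 339 + 452 + 678 + 904 + 1356 = 4128
4128 > 2712 → abundant

s(2712) = 4128 (abundant)


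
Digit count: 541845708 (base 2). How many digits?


541845708 in base 2 = 100000010010111110100011001100
Number of digits = 30

30 digits (base 2)


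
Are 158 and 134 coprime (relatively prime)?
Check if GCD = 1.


Euclidean algorithm:
158 = 1 * 134 + 24
134 = 5 * 24 + 14
24 = 1 * 14 + 10
14 = 1 * 10 + 4
10 = 2 * 4 + 2
4 = 2 * 2 + 0
GCD(158, 134) = 2

No, not coprime (GCD = 2)


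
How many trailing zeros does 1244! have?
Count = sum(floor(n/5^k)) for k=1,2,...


floor(1244/5) = 248
floor(1244/25) = 49
floor(1244/125) = 9
floor(1244/625) = 1
Total = 307

307 trailing zeros


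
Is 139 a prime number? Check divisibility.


Check divisors up to sqrt(139) = 11.7898
No divisors found.
139 is prime.

Yes, 139 is prime


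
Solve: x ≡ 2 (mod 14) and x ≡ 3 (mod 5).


M = 14*5 = 70
M1 = M/14 = 5, M2 = M/5 = 14
M1^(-1) mod 14 = 3, M2^(-1) mod 5 = 4
x = 2*5*3 + 3*14*4 = 198
198 mod 70 = 58
Check: 58 mod 14 = 2 ✓, 58 mod 5 = 3 ✓

x ≡ 58 (mod 70)


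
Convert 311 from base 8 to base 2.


311 (base 8) = 201 (decimal)
201 (decimal) = 11001001 (base 2)


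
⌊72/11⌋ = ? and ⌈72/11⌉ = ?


72/11 = 6.5455
floor = 6
ceil = 7

floor = 6, ceil = 7


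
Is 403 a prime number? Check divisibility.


403 / 13 = 31 (exact division)
403 is NOT prime.

No, 403 is not prime


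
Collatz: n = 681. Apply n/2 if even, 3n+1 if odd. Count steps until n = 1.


681 → 2044 → 1022 → 511 → 1534 → 767 → 2302 → 1151 → 3454 → 1727 → 5182 → 2591 → 7774 → 3887 → 11662 → 5831 → 17494 → 8747 → 26242 → 13121 → 39364 → 19682 → 9841 → 29524 → 14762 → 7381 → 22144 → 11072 → 5536 → 2768 → 1384 → 692 → 346 → 173 → 520 → 260 → 130 → 65 → 196 → 98 → 49 → 148 → 74 → 37 → 112 → 56 → 28 → 14 → 7 → 22 → 11 → 34 → 17 → 52 → 26 → 13 → 40 → 20 → 10 → 5 → 16 → 8 → 4 → 2 → 1
Total steps = 64

64 steps


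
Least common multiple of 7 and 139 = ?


GCD(7, 139) = 1
LCM = 7*139/1 = 973/1 = 973

LCM = 973


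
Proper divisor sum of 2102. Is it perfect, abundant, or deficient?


Proper divisors: 1, 2, 1051
Sum = 1 + 2 + 1051 = 1054
1054 < 2102 → deficient

s(2102) = 1054 (deficient)


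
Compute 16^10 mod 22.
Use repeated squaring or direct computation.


16^1 mod 22 = 16
16^2 mod 22 = 14
16^3 mod 22 = 4
16^4 mod 22 = 20
16^5 mod 22 = 12
16^6 mod 22 = 16
16^7 mod 22 = 14
16^8 mod 22 = 4
16^9 mod 22 = 20
16^10 mod 22 = 12


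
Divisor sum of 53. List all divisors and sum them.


Divisors of 53: 1, 53
Sum = 1 + 53 = 54

σ(53) = 54


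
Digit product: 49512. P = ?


4 × 9 × 5 × 1 × 2 = 360


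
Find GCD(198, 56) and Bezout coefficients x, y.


Tabular extended Euclidean (each row: r = 198*s + 56*t):
r=198, s=1, t=0
r=56, s=0, t=1
q=3: r=30, s=1, t=-3   [198*(1) + 56*(-3) = 30]
q=1: r=26, s=-1, t=4   [198*(-1) + 56*(4) = 26]
q=1: r=4, s=2, t=-7   [198*(2) + 56*(-7) = 4]
q=6: r=2, s=-13, t=46   [198*(-13) + 56*(46) = 2]
q=2: r=0, s=28, t=-99   [198*(28) + 56*(-99) = 0]
GCD = 2; from the row with r=2: x=-13, y=46
Check: 198*(-13) + 56*(46) = -2574 + 2576 = 2

GCD = 2, x = -13, y = 46


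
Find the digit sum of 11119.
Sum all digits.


1 + 1 + 1 + 1 + 9 = 13


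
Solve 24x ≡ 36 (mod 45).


GCD(24, 45) = 3 divides 36
Divide: 8x ≡ 12 (mod 15)
x ≡ 9 (mod 15)


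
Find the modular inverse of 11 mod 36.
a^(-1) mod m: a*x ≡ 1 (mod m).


Use the extended Euclidean algorithm on (36, 11); each row r = 36*s + 11*t:
r=36, s=1, t=0
r=11, s=0, t=1
q=3: r=3, s=1, t=-3   [36*(1) + 11*(-3) = 3]
q=3: r=2, s=-3, t=10   [36*(-3) + 11*(10) = 2]
q=1: r=1, s=4, t=-13   [36*(4) + 11*(-13) = 1]
q=2: r=0, s=-11, t=36   [36*(-11) + 11*(36) = 0]
GCD = 1 with t = -13, so 11*(-13) ≡ 1 (mod 36)
Inverse = -13 mod 36 = 23
Check: 11 * 23 = 253 ≡ 1 (mod 36)

11^(-1) ≡ 23 (mod 36)


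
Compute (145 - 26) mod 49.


145 - 26 = 119
119 mod 49 = 21


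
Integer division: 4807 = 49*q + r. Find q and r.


4807 = 49 * 98 + 5
Check: 4802 + 5 = 4807

q = 98, r = 5


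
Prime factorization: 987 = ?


987 / 3 = 329
329 / 7 = 47
47 / 47 = 1
987 = 3 × 7 × 47


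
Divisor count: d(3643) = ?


3643 = 3643^1
d(3643) = (1+1) = 2

2 divisors


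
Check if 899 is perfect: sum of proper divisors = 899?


Proper divisors of 899: 1, 29, 31
Sum = 1 + 29 + 31 = 61

No, 899 is not perfect (61 ≠ 899)


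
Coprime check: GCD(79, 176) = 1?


Euclidean algorithm:
176 = 2 * 79 + 18
79 = 4 * 18 + 7
18 = 2 * 7 + 4
7 = 1 * 4 + 3
4 = 1 * 3 + 1
3 = 3 * 1 + 0
GCD(79, 176) = 1

Yes, coprime (GCD = 1)


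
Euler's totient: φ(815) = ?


815 = 5 × 163
Prime factors: 5, 163
φ(815) = 815 × (1-1/5) × (1-1/163)
= 815 × 4/5 × 162/163 = 648

φ(815) = 648


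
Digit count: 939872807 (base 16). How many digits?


939872807 in base 16 = 38055227
Number of digits = 8

8 digits (base 16)


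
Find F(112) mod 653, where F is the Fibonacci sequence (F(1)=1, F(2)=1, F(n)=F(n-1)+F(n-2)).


F(k) mod 653 for k=1..112:
1, 1, 2, 3, 5, 8, 13, 21, 34, 55, 89, 144, 233, 377, 610, 334, 291, 625, 263, 235, 498, 80, 578, 5, 583, 588, 518, 453, 318, 118, 436, 554, 337, 238, 575, 160, 82, 242, 324, 566, 237, 150, 387, 537, 271, 155, 426, 581, 354, 282, 636, 265, 248, 513, 108, 621, 76, 44, 120, 164, 284, 448, 79, 527, 606, 480, 433, 260, 40, 300, 340, 640, 327, 314, 641, 302, 290, 592, 229, 168, 397, 565, 309, 221, 530, 98, 628, 73, 48, 121, 169, 290, 459, 96, 555, 651, 553, 551, 451, 349, 147, 496, 643, 486, 476, 309, 132, 441, 573, 361, 281, 642
F(112) mod 653 = 642


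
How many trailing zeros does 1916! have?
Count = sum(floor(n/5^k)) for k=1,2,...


floor(1916/5) = 383
floor(1916/25) = 76
floor(1916/125) = 15
floor(1916/625) = 3
Total = 477

477 trailing zeros


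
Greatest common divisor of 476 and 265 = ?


476 = 1 * 265 + 211
265 = 1 * 211 + 54
211 = 3 * 54 + 49
54 = 1 * 49 + 5
49 = 9 * 5 + 4
5 = 1 * 4 + 1
4 = 4 * 1 + 0
GCD = 1


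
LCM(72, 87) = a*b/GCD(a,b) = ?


GCD(72, 87) = 3
LCM = 72*87/3 = 6264/3 = 2088

LCM = 2088


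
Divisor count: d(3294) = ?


3294 = 2^1 × 3^3 × 61^1
d(3294) = (1+1) × (3+1) × (1+1) = 16

16 divisors


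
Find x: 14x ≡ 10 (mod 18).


GCD(14, 18) = 2 divides 10
Divide: 7x ≡ 5 (mod 9)
x ≡ 2 (mod 9)


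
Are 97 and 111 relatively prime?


Euclidean algorithm:
111 = 1 * 97 + 14
97 = 6 * 14 + 13
14 = 1 * 13 + 1
13 = 13 * 1 + 0
GCD(97, 111) = 1

Yes, coprime (GCD = 1)


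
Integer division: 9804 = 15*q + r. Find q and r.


9804 = 15 * 653 + 9
Check: 9795 + 9 = 9804

q = 653, r = 9


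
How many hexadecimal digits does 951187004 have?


951187004 in base 16 = 38B1F63C
Number of digits = 8

8 digits (base 16)


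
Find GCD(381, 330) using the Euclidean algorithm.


381 = 1 * 330 + 51
330 = 6 * 51 + 24
51 = 2 * 24 + 3
24 = 8 * 3 + 0
GCD = 3


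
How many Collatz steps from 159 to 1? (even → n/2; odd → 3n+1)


159 → 478 → 239 → 718 → 359 → 1078 → 539 → 1618 → 809 → 2428 → 1214 → 607 → 1822 → 911 → 2734 → 1367 → 4102 → 2051 → 6154 → 3077 → 9232 → 4616 → 2308 → 1154 → 577 → 1732 → 866 → 433 → 1300 → 650 → 325 → 976 → 488 → 244 → 122 → 61 → 184 → 92 → 46 → 23 → 70 → 35 → 106 → 53 → 160 → 80 → 40 → 20 → 10 → 5 → 16 → 8 → 4 → 2 → 1
Total steps = 54

54 steps


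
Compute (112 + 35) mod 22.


112 + 35 = 147
147 mod 22 = 15


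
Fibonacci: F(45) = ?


Sequence: 1, 1, 2, 3, 5, 8, 13, 21, 34, 55, 89, 144, 233, 377, 610, 987, 1597, 2584, 4181, 6765, 10946, 17711, 28657, 46368, 75025, 121393, 196418, 317811, 514229, 832040, 1346269, 2178309, 3524578, 5702887, 9227465, 14930352, 24157817, 39088169, 63245986, 102334155, 165580141, 267914296, 433494437, 701408733, 1134903170
F(45) = 1134903170


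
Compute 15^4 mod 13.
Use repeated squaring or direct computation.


15^1 mod 13 = 2
15^2 mod 13 = 4
15^3 mod 13 = 8
15^4 mod 13 = 3


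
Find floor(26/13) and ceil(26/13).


26/13 = 2.0000
floor = 2
ceil = 2

floor = 2, ceil = 2


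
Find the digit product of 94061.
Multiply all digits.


9 × 4 × 0 × 6 × 1 = 0


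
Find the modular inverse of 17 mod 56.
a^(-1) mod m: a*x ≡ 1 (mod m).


Use the extended Euclidean algorithm on (56, 17); each row r = 56*s + 17*t:
r=56, s=1, t=0
r=17, s=0, t=1
q=3: r=5, s=1, t=-3   [56*(1) + 17*(-3) = 5]
q=3: r=2, s=-3, t=10   [56*(-3) + 17*(10) = 2]
q=2: r=1, s=7, t=-23   [56*(7) + 17*(-23) = 1]
q=2: r=0, s=-17, t=56   [56*(-17) + 17*(56) = 0]
GCD = 1 with t = -23, so 17*(-23) ≡ 1 (mod 56)
Inverse = -23 mod 56 = 33
Check: 17 * 33 = 561 ≡ 1 (mod 56)

17^(-1) ≡ 33 (mod 56)


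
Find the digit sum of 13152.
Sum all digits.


1 + 3 + 1 + 5 + 2 = 12


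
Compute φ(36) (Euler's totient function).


36 = 2^2 × 3^2
Prime factors: 2, 3
φ(36) = 36 × (1-1/2) × (1-1/3)
= 36 × 1/2 × 2/3 = 12

φ(36) = 12


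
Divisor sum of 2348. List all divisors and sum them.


Divisors of 2348: 1, 2, 4, 587, 1174, 2348
Sum = 1 + 2 + 4 + 587 + 1174 + 2348 = 4116

σ(2348) = 4116


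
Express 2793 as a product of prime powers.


2793 / 3 = 931
931 / 7 = 133
133 / 7 = 19
19 / 19 = 1
2793 = 3 × 7^2 × 19


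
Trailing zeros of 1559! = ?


floor(1559/5) = 311
floor(1559/25) = 62
floor(1559/125) = 12
floor(1559/625) = 2
Total = 387

387 trailing zeros


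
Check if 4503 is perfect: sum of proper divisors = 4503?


Proper divisors of 4503: 1, 3, 19, 57, 79, 237, 1501
Sum = 1 + 3 + 19 + 57 + 79 + 237 + 1501 = 1897

No, 4503 is not perfect (1897 ≠ 4503)


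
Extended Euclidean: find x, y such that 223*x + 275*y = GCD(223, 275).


Tabular extended Euclidean (each row: r = 223*s + 275*t):
r=223, s=1, t=0
r=275, s=0, t=1
q=0: r=223, s=1, t=0   [223*(1) + 275*(0) = 223]
q=1: r=52, s=-1, t=1   [223*(-1) + 275*(1) = 52]
q=4: r=15, s=5, t=-4   [223*(5) + 275*(-4) = 15]
q=3: r=7, s=-16, t=13   [223*(-16) + 275*(13) = 7]
q=2: r=1, s=37, t=-30   [223*(37) + 275*(-30) = 1]
q=7: r=0, s=-275, t=223   [223*(-275) + 275*(223) = 0]
GCD = 1; from the row with r=1: x=37, y=-30
Check: 223*(37) + 275*(-30) = 8251 - 8250 = 1

GCD = 1, x = 37, y = -30


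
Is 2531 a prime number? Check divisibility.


Check divisors up to sqrt(2531) = 50.3090
No divisors found.
2531 is prime.

Yes, 2531 is prime


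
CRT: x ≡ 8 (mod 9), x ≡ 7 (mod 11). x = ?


M = 9*11 = 99
M1 = M/9 = 11, M2 = M/11 = 9
M1^(-1) mod 9 = 5, M2^(-1) mod 11 = 5
x = 8*11*5 + 7*9*5 = 755
755 mod 99 = 62
Check: 62 mod 9 = 8 ✓, 62 mod 11 = 7 ✓

x ≡ 62 (mod 99)


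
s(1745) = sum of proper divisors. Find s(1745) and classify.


Proper divisors: 1, 5, 349
Sum = 1 + 5 + 349 = 355
355 < 1745 → deficient

s(1745) = 355 (deficient)


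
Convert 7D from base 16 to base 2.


7D (base 16) = 125 (decimal)
125 (decimal) = 1111101 (base 2)


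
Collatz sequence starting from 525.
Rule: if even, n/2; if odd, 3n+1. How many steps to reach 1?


525 → 1576 → 788 → 394 → 197 → 592 → 296 → 148 → 74 → 37 → 112 → 56 → 28 → 14 → 7 → 22 → 11 → 34 → 17 → 52 → 26 → 13 → 40 → 20 → 10 → 5 → 16 → 8 → 4 → 2 → 1
Total steps = 30

30 steps


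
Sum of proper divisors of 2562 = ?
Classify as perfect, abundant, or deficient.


Proper divisors: 1, 2, 3, 6, 7, 14, 21, 42, 61, 122, 183, 366, 427, 854, 1281
Sum = 1 + 2 + 3 + 6 + 7 + 14 + 21 + 42 + 61 + 122 + 183 + 366 + 427 + 854 + 1281 = 3390
3390 > 2562 → abundant

s(2562) = 3390 (abundant)


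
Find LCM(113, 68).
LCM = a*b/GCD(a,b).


GCD(113, 68) = 1
LCM = 113*68/1 = 7684/1 = 7684

LCM = 7684


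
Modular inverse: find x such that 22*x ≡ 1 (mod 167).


Use the extended Euclidean algorithm on (167, 22); each row r = 167*s + 22*t:
r=167, s=1, t=0
r=22, s=0, t=1
q=7: r=13, s=1, t=-7   [167*(1) + 22*(-7) = 13]
q=1: r=9, s=-1, t=8   [167*(-1) + 22*(8) = 9]
q=1: r=4, s=2, t=-15   [167*(2) + 22*(-15) = 4]
q=2: r=1, s=-5, t=38   [167*(-5) + 22*(38) = 1]
q=4: r=0, s=22, t=-167   [167*(22) + 22*(-167) = 0]
GCD = 1 with t = 38, so 22*(38) ≡ 1 (mod 167)
Inverse = 38 mod 167 = 38
Check: 22 * 38 = 836 ≡ 1 (mod 167)

22^(-1) ≡ 38 (mod 167)


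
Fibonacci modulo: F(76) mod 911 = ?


F(k) mod 911 for k=1..76:
1, 1, 2, 3, 5, 8, 13, 21, 34, 55, 89, 144, 233, 377, 610, 76, 686, 762, 537, 388, 14, 402, 416, 818, 323, 230, 553, 783, 425, 297, 722, 108, 830, 27, 857, 884, 830, 803, 722, 614, 425, 128, 553, 681, 323, 93, 416, 509, 14, 523, 537, 149, 686, 835, 610, 534, 233, 767, 89, 856, 34, 890, 13, 903, 5, 908, 2, 910, 1, 0, 1, 1, 2, 3, 5, 8
F(76) mod 911 = 8


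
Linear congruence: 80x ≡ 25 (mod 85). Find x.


GCD(80, 85) = 5 divides 25
Divide: 16x ≡ 5 (mod 17)
x ≡ 12 (mod 17)


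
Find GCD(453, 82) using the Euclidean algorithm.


453 = 5 * 82 + 43
82 = 1 * 43 + 39
43 = 1 * 39 + 4
39 = 9 * 4 + 3
4 = 1 * 3 + 1
3 = 3 * 1 + 0
GCD = 1


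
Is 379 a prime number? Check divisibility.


Check divisors up to sqrt(379) = 19.4679
No divisors found.
379 is prime.

Yes, 379 is prime


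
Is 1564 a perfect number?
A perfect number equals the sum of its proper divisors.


Proper divisors of 1564: 1, 2, 4, 17, 23, 34, 46, 68, 92, 391, 782
Sum = 1 + 2 + 4 + 17 + 23 + 34 + 46 + 68 + 92 + 391 + 782 = 1460

No, 1564 is not perfect (1460 ≠ 1564)


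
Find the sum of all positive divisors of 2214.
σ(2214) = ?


Divisors of 2214: 1, 2, 3, 6, 9, 18, 27, 41, 54, 82, 123, 246, 369, 738, 1107, 2214
Sum = 1 + 2 + 3 + 6 + 9 + 18 + 27 + 41 + 54 + 82 + 123 + 246 + 369 + 738 + 1107 + 2214 = 5040

σ(2214) = 5040


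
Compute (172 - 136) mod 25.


172 - 136 = 36
36 mod 25 = 11


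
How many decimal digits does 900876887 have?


900876887 has 9 digits in base 10
floor(log10(900876887)) + 1 = floor(8.9547) + 1 = 9

9 digits (base 10)


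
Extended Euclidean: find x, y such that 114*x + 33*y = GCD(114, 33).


Tabular extended Euclidean (each row: r = 114*s + 33*t):
r=114, s=1, t=0
r=33, s=0, t=1
q=3: r=15, s=1, t=-3   [114*(1) + 33*(-3) = 15]
q=2: r=3, s=-2, t=7   [114*(-2) + 33*(7) = 3]
q=5: r=0, s=11, t=-38   [114*(11) + 33*(-38) = 0]
GCD = 3; from the row with r=3: x=-2, y=7
Check: 114*(-2) + 33*(7) = -228 + 231 = 3

GCD = 3, x = -2, y = 7


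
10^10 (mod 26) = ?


10^1 mod 26 = 10
10^2 mod 26 = 22
10^3 mod 26 = 12
10^4 mod 26 = 16
10^5 mod 26 = 4
10^6 mod 26 = 14
10^7 mod 26 = 10
10^8 mod 26 = 22
10^9 mod 26 = 12
10^10 mod 26 = 16


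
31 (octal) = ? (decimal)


31 (base 8) = 25 (decimal)
25 (decimal) = 25 (base 10)


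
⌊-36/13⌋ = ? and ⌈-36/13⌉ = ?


-36/13 = -2.7692
floor = -3
ceil = -2

floor = -3, ceil = -2


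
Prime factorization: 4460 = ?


4460 / 2 = 2230
2230 / 2 = 1115
1115 / 5 = 223
223 / 223 = 1
4460 = 2^2 × 5 × 223


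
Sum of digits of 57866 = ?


5 + 7 + 8 + 6 + 6 = 32


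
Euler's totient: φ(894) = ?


894 = 2 × 3 × 149
Prime factors: 2, 3, 149
φ(894) = 894 × (1-1/2) × (1-1/3) × (1-1/149)
= 894 × 1/2 × 2/3 × 148/149 = 296

φ(894) = 296


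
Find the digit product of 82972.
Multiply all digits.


8 × 2 × 9 × 7 × 2 = 2016


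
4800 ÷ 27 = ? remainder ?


4800 = 27 * 177 + 21
Check: 4779 + 21 = 4800

q = 177, r = 21


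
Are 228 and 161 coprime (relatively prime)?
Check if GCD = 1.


Euclidean algorithm:
228 = 1 * 161 + 67
161 = 2 * 67 + 27
67 = 2 * 27 + 13
27 = 2 * 13 + 1
13 = 13 * 1 + 0
GCD(228, 161) = 1

Yes, coprime (GCD = 1)


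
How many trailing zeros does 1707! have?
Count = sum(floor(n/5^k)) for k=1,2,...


floor(1707/5) = 341
floor(1707/25) = 68
floor(1707/125) = 13
floor(1707/625) = 2
Total = 424

424 trailing zeros


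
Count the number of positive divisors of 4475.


4475 = 5^2 × 179^1
d(4475) = (2+1) × (1+1) = 6

6 divisors


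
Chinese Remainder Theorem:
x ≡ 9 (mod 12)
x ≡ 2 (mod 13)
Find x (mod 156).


M = 12*13 = 156
M1 = M/12 = 13, M2 = M/13 = 12
M1^(-1) mod 12 = 1, M2^(-1) mod 13 = 12
x = 9*13*1 + 2*12*12 = 405
405 mod 156 = 93
Check: 93 mod 12 = 9 ✓, 93 mod 13 = 2 ✓

x ≡ 93 (mod 156)


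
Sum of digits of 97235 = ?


9 + 7 + 2 + 3 + 5 = 26


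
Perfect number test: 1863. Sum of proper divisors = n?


Proper divisors of 1863: 1, 3, 9, 23, 27, 69, 81, 207, 621
Sum = 1 + 3 + 9 + 23 + 27 + 69 + 81 + 207 + 621 = 1041

No, 1863 is not perfect (1041 ≠ 1863)


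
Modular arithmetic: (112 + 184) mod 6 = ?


112 + 184 = 296
296 mod 6 = 2


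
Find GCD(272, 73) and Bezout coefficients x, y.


Tabular extended Euclidean (each row: r = 272*s + 73*t):
r=272, s=1, t=0
r=73, s=0, t=1
q=3: r=53, s=1, t=-3   [272*(1) + 73*(-3) = 53]
q=1: r=20, s=-1, t=4   [272*(-1) + 73*(4) = 20]
q=2: r=13, s=3, t=-11   [272*(3) + 73*(-11) = 13]
q=1: r=7, s=-4, t=15   [272*(-4) + 73*(15) = 7]
q=1: r=6, s=7, t=-26   [272*(7) + 73*(-26) = 6]
q=1: r=1, s=-11, t=41   [272*(-11) + 73*(41) = 1]
q=6: r=0, s=73, t=-272   [272*(73) + 73*(-272) = 0]
GCD = 1; from the row with r=1: x=-11, y=41
Check: 272*(-11) + 73*(41) = -2992 + 2993 = 1

GCD = 1, x = -11, y = 41


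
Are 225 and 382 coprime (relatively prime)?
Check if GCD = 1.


Euclidean algorithm:
382 = 1 * 225 + 157
225 = 1 * 157 + 68
157 = 2 * 68 + 21
68 = 3 * 21 + 5
21 = 4 * 5 + 1
5 = 5 * 1 + 0
GCD(225, 382) = 1

Yes, coprime (GCD = 1)


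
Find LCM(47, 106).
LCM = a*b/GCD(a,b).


GCD(47, 106) = 1
LCM = 47*106/1 = 4982/1 = 4982

LCM = 4982


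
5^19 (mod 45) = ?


5^1 mod 45 = 5
5^2 mod 45 = 25
5^3 mod 45 = 35
5^4 mod 45 = 40
5^5 mod 45 = 20
5^6 mod 45 = 10
5^7 mod 45 = 5
5^8 mod 45 = 25
5^9 mod 45 = 35
5^10 mod 45 = 40
5^11 mod 45 = 20
5^12 mod 45 = 10
5^13 mod 45 = 5
5^14 mod 45 = 25
5^15 mod 45 = 35
5^16 mod 45 = 40
5^17 mod 45 = 20
5^18 mod 45 = 10
5^19 mod 45 = 5


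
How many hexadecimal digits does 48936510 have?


48936510 in base 16 = 2EAB63E
Number of digits = 7

7 digits (base 16)


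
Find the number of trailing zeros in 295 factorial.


floor(295/5) = 59
floor(295/25) = 11
floor(295/125) = 2
Total = 72

72 trailing zeros


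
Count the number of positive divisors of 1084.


1084 = 2^2 × 271^1
d(1084) = (2+1) × (1+1) = 6

6 divisors


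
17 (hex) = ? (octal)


17 (base 16) = 23 (decimal)
23 (decimal) = 27 (base 8)


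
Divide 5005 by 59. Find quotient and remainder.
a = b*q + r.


5005 = 59 * 84 + 49
Check: 4956 + 49 = 5005

q = 84, r = 49


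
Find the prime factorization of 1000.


1000 / 2 = 500
500 / 2 = 250
250 / 2 = 125
125 / 5 = 25
25 / 5 = 5
5 / 5 = 1
1000 = 2^3 × 5^3


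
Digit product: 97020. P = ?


9 × 7 × 0 × 2 × 0 = 0


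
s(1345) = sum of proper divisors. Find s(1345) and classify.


Proper divisors: 1, 5, 269
Sum = 1 + 5 + 269 = 275
275 < 1345 → deficient

s(1345) = 275 (deficient)


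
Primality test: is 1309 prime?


1309 / 7 = 187 (exact division)
1309 is NOT prime.

No, 1309 is not prime


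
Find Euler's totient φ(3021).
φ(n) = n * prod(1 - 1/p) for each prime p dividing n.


3021 = 3 × 19 × 53
Prime factors: 3, 19, 53
φ(3021) = 3021 × (1-1/3) × (1-1/19) × (1-1/53)
= 3021 × 2/3 × 18/19 × 52/53 = 1872

φ(3021) = 1872


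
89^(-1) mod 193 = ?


Use the extended Euclidean algorithm on (193, 89); each row r = 193*s + 89*t:
r=193, s=1, t=0
r=89, s=0, t=1
q=2: r=15, s=1, t=-2   [193*(1) + 89*(-2) = 15]
q=5: r=14, s=-5, t=11   [193*(-5) + 89*(11) = 14]
q=1: r=1, s=6, t=-13   [193*(6) + 89*(-13) = 1]
q=14: r=0, s=-89, t=193   [193*(-89) + 89*(193) = 0]
GCD = 1 with t = -13, so 89*(-13) ≡ 1 (mod 193)
Inverse = -13 mod 193 = 180
Check: 89 * 180 = 16020 ≡ 1 (mod 193)

89^(-1) ≡ 180 (mod 193)


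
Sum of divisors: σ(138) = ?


Divisors of 138: 1, 2, 3, 6, 23, 46, 69, 138
Sum = 1 + 2 + 3 + 6 + 23 + 46 + 69 + 138 = 288

σ(138) = 288


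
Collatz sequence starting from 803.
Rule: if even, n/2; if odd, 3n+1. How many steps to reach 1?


803 → 2410 → 1205 → 3616 → 1808 → 904 → 452 → 226 → 113 → 340 → 170 → 85 → 256 → 128 → 64 → 32 → 16 → 8 → 4 → 2 → 1
Total steps = 20

20 steps


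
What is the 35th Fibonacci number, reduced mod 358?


F(k) mod 358 for k=1..35:
1, 1, 2, 3, 5, 8, 13, 21, 34, 55, 89, 144, 233, 19, 252, 271, 165, 78, 243, 321, 206, 169, 17, 186, 203, 31, 234, 265, 141, 48, 189, 237, 68, 305, 15
F(35) mod 358 = 15


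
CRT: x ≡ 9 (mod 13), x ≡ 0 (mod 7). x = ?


M = 13*7 = 91
M1 = M/13 = 7, M2 = M/7 = 13
M1^(-1) mod 13 = 2, M2^(-1) mod 7 = 6
x = 9*7*2 + 0*13*6 = 126
126 mod 91 = 35
Check: 35 mod 13 = 9 ✓, 35 mod 7 = 0 ✓

x ≡ 35 (mod 91)


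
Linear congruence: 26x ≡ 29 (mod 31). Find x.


GCD(26, 31) = 1, unique solution
a^(-1) mod 31 = 6
x = 6 * 29 mod 31 = 19

x ≡ 19 (mod 31)


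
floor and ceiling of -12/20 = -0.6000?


-12/20 = -0.6000
floor = -1
ceil = 0

floor = -1, ceil = 0


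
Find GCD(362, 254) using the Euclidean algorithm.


362 = 1 * 254 + 108
254 = 2 * 108 + 38
108 = 2 * 38 + 32
38 = 1 * 32 + 6
32 = 5 * 6 + 2
6 = 3 * 2 + 0
GCD = 2


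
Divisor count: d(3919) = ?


3919 = 3919^1
d(3919) = (1+1) = 2

2 divisors


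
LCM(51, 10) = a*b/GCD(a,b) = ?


GCD(51, 10) = 1
LCM = 51*10/1 = 510/1 = 510

LCM = 510


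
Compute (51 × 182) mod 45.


51 × 182 = 9282
9282 mod 45 = 12


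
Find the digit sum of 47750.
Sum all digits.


4 + 7 + 7 + 5 + 0 = 23


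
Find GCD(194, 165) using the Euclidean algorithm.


194 = 1 * 165 + 29
165 = 5 * 29 + 20
29 = 1 * 20 + 9
20 = 2 * 9 + 2
9 = 4 * 2 + 1
2 = 2 * 1 + 0
GCD = 1


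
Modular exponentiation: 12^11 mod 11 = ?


12^1 mod 11 = 1
12^2 mod 11 = 1
12^3 mod 11 = 1
12^4 mod 11 = 1
12^5 mod 11 = 1
12^6 mod 11 = 1
12^7 mod 11 = 1
12^8 mod 11 = 1
12^9 mod 11 = 1
12^10 mod 11 = 1
12^11 mod 11 = 1


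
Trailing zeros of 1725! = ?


floor(1725/5) = 345
floor(1725/25) = 69
floor(1725/125) = 13
floor(1725/625) = 2
Total = 429

429 trailing zeros


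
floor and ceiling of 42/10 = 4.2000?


42/10 = 4.2000
floor = 4
ceil = 5

floor = 4, ceil = 5


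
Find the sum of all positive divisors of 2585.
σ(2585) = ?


Divisors of 2585: 1, 5, 11, 47, 55, 235, 517, 2585
Sum = 1 + 5 + 11 + 47 + 55 + 235 + 517 + 2585 = 3456

σ(2585) = 3456


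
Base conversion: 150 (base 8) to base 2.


150 (base 8) = 104 (decimal)
104 (decimal) = 1101000 (base 2)


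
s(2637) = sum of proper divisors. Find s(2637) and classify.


Proper divisors: 1, 3, 9, 293, 879
Sum = 1 + 3 + 9 + 293 + 879 = 1185
1185 < 2637 → deficient

s(2637) = 1185 (deficient)


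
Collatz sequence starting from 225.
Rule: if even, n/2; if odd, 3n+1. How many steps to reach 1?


225 → 676 → 338 → 169 → 508 → 254 → 127 → 382 → 191 → 574 → 287 → 862 → 431 → 1294 → 647 → 1942 → 971 → 2914 → 1457 → 4372 → 2186 → 1093 → 3280 → 1640 → 820 → 410 → 205 → 616 → 308 → 154 → 77 → 232 → 116 → 58 → 29 → 88 → 44 → 22 → 11 → 34 → 17 → 52 → 26 → 13 → 40 → 20 → 10 → 5 → 16 → 8 → 4 → 2 → 1
Total steps = 52

52 steps


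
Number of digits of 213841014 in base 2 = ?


213841014 in base 2 = 1100101111101111010001110110
Number of digits = 28

28 digits (base 2)


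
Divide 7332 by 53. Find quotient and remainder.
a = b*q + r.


7332 = 53 * 138 + 18
Check: 7314 + 18 = 7332

q = 138, r = 18


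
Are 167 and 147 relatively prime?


Euclidean algorithm:
167 = 1 * 147 + 20
147 = 7 * 20 + 7
20 = 2 * 7 + 6
7 = 1 * 6 + 1
6 = 6 * 1 + 0
GCD(167, 147) = 1

Yes, coprime (GCD = 1)


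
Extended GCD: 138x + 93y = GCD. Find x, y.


Tabular extended Euclidean (each row: r = 138*s + 93*t):
r=138, s=1, t=0
r=93, s=0, t=1
q=1: r=45, s=1, t=-1   [138*(1) + 93*(-1) = 45]
q=2: r=3, s=-2, t=3   [138*(-2) + 93*(3) = 3]
q=15: r=0, s=31, t=-46   [138*(31) + 93*(-46) = 0]
GCD = 3; from the row with r=3: x=-2, y=3
Check: 138*(-2) + 93*(3) = -276 + 279 = 3

GCD = 3, x = -2, y = 3


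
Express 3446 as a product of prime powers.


3446 / 2 = 1723
1723 / 1723 = 1
3446 = 2 × 1723


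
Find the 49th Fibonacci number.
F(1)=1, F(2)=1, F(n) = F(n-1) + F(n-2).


Sequence: 1, 1, 2, 3, 5, 8, 13, 21, 34, 55, 89, 144, 233, 377, 610, 987, 1597, 2584, 4181, 6765, 10946, 17711, 28657, 46368, 75025, 121393, 196418, 317811, 514229, 832040, 1346269, 2178309, 3524578, 5702887, 9227465, 14930352, 24157817, 39088169, 63245986, 102334155, 165580141, 267914296, 433494437, 701408733, 1134903170, 1836311903, 2971215073, 4807526976, 7778742049
F(49) = 7778742049


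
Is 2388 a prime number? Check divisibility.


2388 / 2 = 1194 (exact division)
2388 is NOT prime.

No, 2388 is not prime


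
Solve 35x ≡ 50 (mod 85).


GCD(35, 85) = 5 divides 50
Divide: 7x ≡ 10 (mod 17)
x ≡ 16 (mod 17)


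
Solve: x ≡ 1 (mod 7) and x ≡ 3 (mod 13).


M = 7*13 = 91
M1 = M/7 = 13, M2 = M/13 = 7
M1^(-1) mod 7 = 6, M2^(-1) mod 13 = 2
x = 1*13*6 + 3*7*2 = 120
120 mod 91 = 29
Check: 29 mod 7 = 1 ✓, 29 mod 13 = 3 ✓

x ≡ 29 (mod 91)


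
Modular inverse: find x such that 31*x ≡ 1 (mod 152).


Use the extended Euclidean algorithm on (152, 31); each row r = 152*s + 31*t:
r=152, s=1, t=0
r=31, s=0, t=1
q=4: r=28, s=1, t=-4   [152*(1) + 31*(-4) = 28]
q=1: r=3, s=-1, t=5   [152*(-1) + 31*(5) = 3]
q=9: r=1, s=10, t=-49   [152*(10) + 31*(-49) = 1]
q=3: r=0, s=-31, t=152   [152*(-31) + 31*(152) = 0]
GCD = 1 with t = -49, so 31*(-49) ≡ 1 (mod 152)
Inverse = -49 mod 152 = 103
Check: 31 * 103 = 3193 ≡ 1 (mod 152)

31^(-1) ≡ 103 (mod 152)


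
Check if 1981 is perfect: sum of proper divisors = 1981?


Proper divisors of 1981: 1, 7, 283
Sum = 1 + 7 + 283 = 291

No, 1981 is not perfect (291 ≠ 1981)


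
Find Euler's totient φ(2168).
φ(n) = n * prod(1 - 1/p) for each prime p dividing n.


2168 = 2^3 × 271
Prime factors: 2, 271
φ(2168) = 2168 × (1-1/2) × (1-1/271)
= 2168 × 1/2 × 270/271 = 1080

φ(2168) = 1080


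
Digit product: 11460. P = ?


1 × 1 × 4 × 6 × 0 = 0


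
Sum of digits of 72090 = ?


7 + 2 + 0 + 9 + 0 = 18


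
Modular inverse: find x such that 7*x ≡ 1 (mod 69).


Use the extended Euclidean algorithm on (69, 7); each row r = 69*s + 7*t:
r=69, s=1, t=0
r=7, s=0, t=1
q=9: r=6, s=1, t=-9   [69*(1) + 7*(-9) = 6]
q=1: r=1, s=-1, t=10   [69*(-1) + 7*(10) = 1]
q=6: r=0, s=7, t=-69   [69*(7) + 7*(-69) = 0]
GCD = 1 with t = 10, so 7*(10) ≡ 1 (mod 69)
Inverse = 10 mod 69 = 10
Check: 7 * 10 = 70 ≡ 1 (mod 69)

7^(-1) ≡ 10 (mod 69)


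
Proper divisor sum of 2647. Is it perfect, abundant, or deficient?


Proper divisors: 1
Sum = 1 = 1
1 < 2647 → deficient

s(2647) = 1 (deficient)


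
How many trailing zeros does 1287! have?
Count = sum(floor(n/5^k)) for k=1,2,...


floor(1287/5) = 257
floor(1287/25) = 51
floor(1287/125) = 10
floor(1287/625) = 2
Total = 320

320 trailing zeros


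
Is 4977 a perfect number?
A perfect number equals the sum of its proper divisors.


Proper divisors of 4977: 1, 3, 7, 9, 21, 63, 79, 237, 553, 711, 1659
Sum = 1 + 3 + 7 + 9 + 21 + 63 + 79 + 237 + 553 + 711 + 1659 = 3343

No, 4977 is not perfect (3343 ≠ 4977)


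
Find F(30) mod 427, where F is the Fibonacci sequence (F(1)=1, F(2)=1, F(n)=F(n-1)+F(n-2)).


F(k) mod 427 for k=1..30:
1, 1, 2, 3, 5, 8, 13, 21, 34, 55, 89, 144, 233, 377, 183, 133, 316, 22, 338, 360, 271, 204, 48, 252, 300, 125, 425, 123, 121, 244
F(30) mod 427 = 244


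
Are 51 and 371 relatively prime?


Euclidean algorithm:
371 = 7 * 51 + 14
51 = 3 * 14 + 9
14 = 1 * 9 + 5
9 = 1 * 5 + 4
5 = 1 * 4 + 1
4 = 4 * 1 + 0
GCD(51, 371) = 1

Yes, coprime (GCD = 1)


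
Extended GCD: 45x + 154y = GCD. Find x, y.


Tabular extended Euclidean (each row: r = 45*s + 154*t):
r=45, s=1, t=0
r=154, s=0, t=1
q=0: r=45, s=1, t=0   [45*(1) + 154*(0) = 45]
q=3: r=19, s=-3, t=1   [45*(-3) + 154*(1) = 19]
q=2: r=7, s=7, t=-2   [45*(7) + 154*(-2) = 7]
q=2: r=5, s=-17, t=5   [45*(-17) + 154*(5) = 5]
q=1: r=2, s=24, t=-7   [45*(24) + 154*(-7) = 2]
q=2: r=1, s=-65, t=19   [45*(-65) + 154*(19) = 1]
q=2: r=0, s=154, t=-45   [45*(154) + 154*(-45) = 0]
GCD = 1; from the row with r=1: x=-65, y=19
Check: 45*(-65) + 154*(19) = -2925 + 2926 = 1

GCD = 1, x = -65, y = 19


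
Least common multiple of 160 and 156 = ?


GCD(160, 156) = 4
LCM = 160*156/4 = 24960/4 = 6240

LCM = 6240


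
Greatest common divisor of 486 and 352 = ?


486 = 1 * 352 + 134
352 = 2 * 134 + 84
134 = 1 * 84 + 50
84 = 1 * 50 + 34
50 = 1 * 34 + 16
34 = 2 * 16 + 2
16 = 8 * 2 + 0
GCD = 2


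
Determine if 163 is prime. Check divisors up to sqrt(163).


Check divisors up to sqrt(163) = 12.7671
No divisors found.
163 is prime.

Yes, 163 is prime


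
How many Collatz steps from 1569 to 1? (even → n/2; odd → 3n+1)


1569 → 4708 → 2354 → 1177 → 3532 → 1766 → 883 → 2650 → 1325 → 3976 → 1988 → 994 → 497 → 1492 → 746 → 373 → 1120 → 560 → 280 → 140 → 70 → 35 → 106 → 53 → 160 → 80 → 40 → 20 → 10 → 5 → 16 → 8 → 4 → 2 → 1
Total steps = 34

34 steps


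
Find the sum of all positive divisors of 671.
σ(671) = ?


Divisors of 671: 1, 11, 61, 671
Sum = 1 + 11 + 61 + 671 = 744

σ(671) = 744


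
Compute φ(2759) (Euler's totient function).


2759 = 31 × 89
Prime factors: 31, 89
φ(2759) = 2759 × (1-1/31) × (1-1/89)
= 2759 × 30/31 × 88/89 = 2640

φ(2759) = 2640


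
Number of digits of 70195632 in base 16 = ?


70195632 in base 16 = 42F19B0
Number of digits = 7

7 digits (base 16)


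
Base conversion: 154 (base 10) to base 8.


154 (base 10) = 154 (decimal)
154 (decimal) = 232 (base 8)


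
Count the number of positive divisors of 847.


847 = 7^1 × 11^2
d(847) = (1+1) × (2+1) = 6

6 divisors


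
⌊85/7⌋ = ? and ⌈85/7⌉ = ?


85/7 = 12.1429
floor = 12
ceil = 13

floor = 12, ceil = 13


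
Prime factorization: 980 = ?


980 / 2 = 490
490 / 2 = 245
245 / 5 = 49
49 / 7 = 7
7 / 7 = 1
980 = 2^2 × 5 × 7^2


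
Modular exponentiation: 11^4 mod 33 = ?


11^1 mod 33 = 11
11^2 mod 33 = 22
11^3 mod 33 = 11
11^4 mod 33 = 22


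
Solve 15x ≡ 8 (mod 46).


GCD(15, 46) = 1, unique solution
a^(-1) mod 46 = 43
x = 43 * 8 mod 46 = 22

x ≡ 22 (mod 46)


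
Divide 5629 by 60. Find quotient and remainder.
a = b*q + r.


5629 = 60 * 93 + 49
Check: 5580 + 49 = 5629

q = 93, r = 49


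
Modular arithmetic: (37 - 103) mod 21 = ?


37 - 103 = -66
-66 mod 21 = 18


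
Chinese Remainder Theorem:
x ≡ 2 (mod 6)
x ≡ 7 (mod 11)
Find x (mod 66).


M = 6*11 = 66
M1 = M/6 = 11, M2 = M/11 = 6
M1^(-1) mod 6 = 5, M2^(-1) mod 11 = 2
x = 2*11*5 + 7*6*2 = 194
194 mod 66 = 62
Check: 62 mod 6 = 2 ✓, 62 mod 11 = 7 ✓

x ≡ 62 (mod 66)


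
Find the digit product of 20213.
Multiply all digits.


2 × 0 × 2 × 1 × 3 = 0


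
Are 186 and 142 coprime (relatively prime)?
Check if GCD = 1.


Euclidean algorithm:
186 = 1 * 142 + 44
142 = 3 * 44 + 10
44 = 4 * 10 + 4
10 = 2 * 4 + 2
4 = 2 * 2 + 0
GCD(186, 142) = 2

No, not coprime (GCD = 2)


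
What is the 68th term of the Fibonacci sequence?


Sequence: 1, 1, 2, 3, 5, 8, 13, 21, 34, 55, 89, 144, 233, 377, 610, 987, 1597, 2584, 4181, 6765, 10946, 17711, 28657, 46368, 75025, 121393, 196418, 317811, 514229, 832040, 1346269, 2178309, 3524578, 5702887, 9227465, 14930352, 24157817, 39088169, 63245986, 102334155, 165580141, 267914296, 433494437, 701408733, 1134903170, 1836311903, 2971215073, 4807526976, 7778742049, 12586269025, 20365011074, 32951280099, 53316291173, 86267571272, 139583862445, 225851433717, 365435296162, 591286729879, 956722026041, 1548008755920, 2504730781961, 4052739537881, 6557470319842, 10610209857723, 17167680177565, 27777890035288, 44945570212853, 72723460248141
F(68) = 72723460248141


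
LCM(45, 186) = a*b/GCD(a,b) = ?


GCD(45, 186) = 3
LCM = 45*186/3 = 8370/3 = 2790

LCM = 2790


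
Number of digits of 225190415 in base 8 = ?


225190415 in base 8 = 1533021017
Number of digits = 10

10 digits (base 8)


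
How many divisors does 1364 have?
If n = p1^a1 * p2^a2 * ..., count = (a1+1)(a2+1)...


1364 = 2^2 × 11^1 × 31^1
d(1364) = (2+1) × (1+1) × (1+1) = 12

12 divisors


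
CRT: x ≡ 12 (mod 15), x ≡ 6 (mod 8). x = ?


M = 15*8 = 120
M1 = M/15 = 8, M2 = M/8 = 15
M1^(-1) mod 15 = 2, M2^(-1) mod 8 = 7
x = 12*8*2 + 6*15*7 = 822
822 mod 120 = 102
Check: 102 mod 15 = 12 ✓, 102 mod 8 = 6 ✓

x ≡ 102 (mod 120)


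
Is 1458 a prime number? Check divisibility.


1458 / 2 = 729 (exact division)
1458 is NOT prime.

No, 1458 is not prime


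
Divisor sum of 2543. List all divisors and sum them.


Divisors of 2543: 1, 2543
Sum = 1 + 2543 = 2544

σ(2543) = 2544


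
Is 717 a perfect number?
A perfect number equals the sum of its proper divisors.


Proper divisors of 717: 1, 3, 239
Sum = 1 + 3 + 239 = 243

No, 717 is not perfect (243 ≠ 717)


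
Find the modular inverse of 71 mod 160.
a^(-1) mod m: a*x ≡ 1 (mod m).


Use the extended Euclidean algorithm on (160, 71); each row r = 160*s + 71*t:
r=160, s=1, t=0
r=71, s=0, t=1
q=2: r=18, s=1, t=-2   [160*(1) + 71*(-2) = 18]
q=3: r=17, s=-3, t=7   [160*(-3) + 71*(7) = 17]
q=1: r=1, s=4, t=-9   [160*(4) + 71*(-9) = 1]
q=17: r=0, s=-71, t=160   [160*(-71) + 71*(160) = 0]
GCD = 1 with t = -9, so 71*(-9) ≡ 1 (mod 160)
Inverse = -9 mod 160 = 151
Check: 71 * 151 = 10721 ≡ 1 (mod 160)

71^(-1) ≡ 151 (mod 160)


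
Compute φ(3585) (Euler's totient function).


3585 = 3 × 5 × 239
Prime factors: 3, 5, 239
φ(3585) = 3585 × (1-1/3) × (1-1/5) × (1-1/239)
= 3585 × 2/3 × 4/5 × 238/239 = 1904

φ(3585) = 1904


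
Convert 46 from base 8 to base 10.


46 (base 8) = 38 (decimal)
38 (decimal) = 38 (base 10)


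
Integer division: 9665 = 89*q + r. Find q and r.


9665 = 89 * 108 + 53
Check: 9612 + 53 = 9665

q = 108, r = 53


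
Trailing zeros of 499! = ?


floor(499/5) = 99
floor(499/25) = 19
floor(499/125) = 3
Total = 121

121 trailing zeros


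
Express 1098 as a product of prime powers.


1098 / 2 = 549
549 / 3 = 183
183 / 3 = 61
61 / 61 = 1
1098 = 2 × 3^2 × 61


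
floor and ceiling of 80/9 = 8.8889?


80/9 = 8.8889
floor = 8
ceil = 9

floor = 8, ceil = 9


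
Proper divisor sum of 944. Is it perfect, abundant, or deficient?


Proper divisors: 1, 2, 4, 8, 16, 59, 118, 236, 472
Sum = 1 + 2 + 4 + 8 + 16 + 59 + 118 + 236 + 472 = 916
916 < 944 → deficient

s(944) = 916 (deficient)


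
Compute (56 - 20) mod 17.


56 - 20 = 36
36 mod 17 = 2


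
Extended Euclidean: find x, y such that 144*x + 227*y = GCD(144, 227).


Tabular extended Euclidean (each row: r = 144*s + 227*t):
r=144, s=1, t=0
r=227, s=0, t=1
q=0: r=144, s=1, t=0   [144*(1) + 227*(0) = 144]
q=1: r=83, s=-1, t=1   [144*(-1) + 227*(1) = 83]
q=1: r=61, s=2, t=-1   [144*(2) + 227*(-1) = 61]
q=1: r=22, s=-3, t=2   [144*(-3) + 227*(2) = 22]
q=2: r=17, s=8, t=-5   [144*(8) + 227*(-5) = 17]
q=1: r=5, s=-11, t=7   [144*(-11) + 227*(7) = 5]
q=3: r=2, s=41, t=-26   [144*(41) + 227*(-26) = 2]
q=2: r=1, s=-93, t=59   [144*(-93) + 227*(59) = 1]
q=2: r=0, s=227, t=-144   [144*(227) + 227*(-144) = 0]
GCD = 1; from the row with r=1: x=-93, y=59
Check: 144*(-93) + 227*(59) = -13392 + 13393 = 1

GCD = 1, x = -93, y = 59


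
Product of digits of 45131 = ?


4 × 5 × 1 × 3 × 1 = 60


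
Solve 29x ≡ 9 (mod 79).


GCD(29, 79) = 1, unique solution
a^(-1) mod 79 = 30
x = 30 * 9 mod 79 = 33

x ≡ 33 (mod 79)


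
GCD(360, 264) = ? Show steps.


360 = 1 * 264 + 96
264 = 2 * 96 + 72
96 = 1 * 72 + 24
72 = 3 * 24 + 0
GCD = 24


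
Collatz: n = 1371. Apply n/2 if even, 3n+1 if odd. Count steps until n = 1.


1371 → 4114 → 2057 → 6172 → 3086 → 1543 → 4630 → 2315 → 6946 → 3473 → 10420 → 5210 → 2605 → 7816 → 3908 → 1954 → 977 → 2932 → 1466 → 733 → 2200 → 1100 → 550 → 275 → 826 → 413 → 1240 → 620 → 310 → 155 → 466 → 233 → 700 → 350 → 175 → 526 → 263 → 790 → 395 → 1186 → 593 → 1780 → 890 → 445 → 1336 → 668 → 334 → 167 → 502 → 251 → 754 → 377 → 1132 → 566 → 283 → 850 → 425 → 1276 → 638 → 319 → 958 → 479 → 1438 → 719 → 2158 → 1079 → 3238 → 1619 → 4858 → 2429 → 7288 → 3644 → 1822 → 911 → 2734 → 1367 → 4102 → 2051 → 6154 → 3077 → 9232 → 4616 → 2308 → 1154 → 577 → 1732 → 866 → 433 → 1300 → 650 → 325 → 976 → 488 → 244 → 122 → 61 → 184 → 92 → 46 → 23 → 70 → 35 → 106 → 53 → 160 → 80 → 40 → 20 → 10 → 5 → 16 → 8 → 4 → 2 → 1
Total steps = 114

114 steps


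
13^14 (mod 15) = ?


13^1 mod 15 = 13
13^2 mod 15 = 4
13^3 mod 15 = 7
13^4 mod 15 = 1
13^5 mod 15 = 13
13^6 mod 15 = 4
13^7 mod 15 = 7
13^8 mod 15 = 1
13^9 mod 15 = 13
13^10 mod 15 = 4
13^11 mod 15 = 7
13^12 mod 15 = 1
13^13 mod 15 = 13
13^14 mod 15 = 4


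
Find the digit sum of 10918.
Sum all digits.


1 + 0 + 9 + 1 + 8 = 19


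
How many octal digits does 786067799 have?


786067799 in base 8 = 5666470527
Number of digits = 10

10 digits (base 8)


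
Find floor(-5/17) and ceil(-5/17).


-5/17 = -0.2941
floor = -1
ceil = 0

floor = -1, ceil = 0


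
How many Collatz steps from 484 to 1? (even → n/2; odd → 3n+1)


484 → 242 → 121 → 364 → 182 → 91 → 274 → 137 → 412 → 206 → 103 → 310 → 155 → 466 → 233 → 700 → 350 → 175 → 526 → 263 → 790 → 395 → 1186 → 593 → 1780 → 890 → 445 → 1336 → 668 → 334 → 167 → 502 → 251 → 754 → 377 → 1132 → 566 → 283 → 850 → 425 → 1276 → 638 → 319 → 958 → 479 → 1438 → 719 → 2158 → 1079 → 3238 → 1619 → 4858 → 2429 → 7288 → 3644 → 1822 → 911 → 2734 → 1367 → 4102 → 2051 → 6154 → 3077 → 9232 → 4616 → 2308 → 1154 → 577 → 1732 → 866 → 433 → 1300 → 650 → 325 → 976 → 488 → 244 → 122 → 61 → 184 → 92 → 46 → 23 → 70 → 35 → 106 → 53 → 160 → 80 → 40 → 20 → 10 → 5 → 16 → 8 → 4 → 2 → 1
Total steps = 97

97 steps


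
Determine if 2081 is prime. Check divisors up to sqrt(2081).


Check divisors up to sqrt(2081) = 45.6180
No divisors found.
2081 is prime.

Yes, 2081 is prime
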